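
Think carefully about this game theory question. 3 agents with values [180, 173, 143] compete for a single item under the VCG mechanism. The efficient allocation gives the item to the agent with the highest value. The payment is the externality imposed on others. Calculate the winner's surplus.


Step 1: The winner is the agent with the highest value: agent 0 with value 180
Step 2: Values of other agents: [173, 143]
Step 3: VCG payment = max of others' values = 173
Step 4: Surplus = 180 - 173 = 7

7


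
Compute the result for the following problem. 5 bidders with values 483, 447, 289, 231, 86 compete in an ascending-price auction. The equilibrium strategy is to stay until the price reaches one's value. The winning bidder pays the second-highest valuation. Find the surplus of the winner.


Step 1: Identify the highest value: 483
Step 2: Identify the second-highest value: 447
Step 3: The final price = second-highest value = 447
Step 4: Surplus = 483 - 447 = 36

36


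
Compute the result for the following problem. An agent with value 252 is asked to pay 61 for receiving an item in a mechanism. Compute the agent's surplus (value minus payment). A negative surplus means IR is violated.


Step 1: Surplus = value - payment = 252 - 61 = 191
Step 2: IR is satisfied (surplus >= 0)

191


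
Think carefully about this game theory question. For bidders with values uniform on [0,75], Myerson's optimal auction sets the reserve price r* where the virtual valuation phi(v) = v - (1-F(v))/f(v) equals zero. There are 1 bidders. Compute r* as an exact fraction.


Step 1: For U[0,75], F(v) = v/75 and f(v) = 1/75
Step 2: phi(v) = v - (1 - v/75)/(1/75) = v - (75 - v) = 2v - 75
Step 3: Set phi(r*) = 0: 2r* - 75 = 0
Step 4: r* = 75/2 (the number of bidders n = 1 does not enter)

75/2


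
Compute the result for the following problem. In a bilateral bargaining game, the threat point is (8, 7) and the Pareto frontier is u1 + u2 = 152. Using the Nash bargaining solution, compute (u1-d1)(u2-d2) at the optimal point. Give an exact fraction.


Step 1: The Nash solution splits surplus symmetrically above the disagreement point
Step 2: u1 = (total + d1 - d2)/2 = (152 + 8 - 7)/2 = 153/2
Step 3: u2 = (total - d1 + d2)/2 = (152 - 8 + 7)/2 = 151/2
Step 4: Nash product = (153/2 - 8) * (151/2 - 7)
Step 5: = 137/2 * 137/2 = 18769/4

18769/4


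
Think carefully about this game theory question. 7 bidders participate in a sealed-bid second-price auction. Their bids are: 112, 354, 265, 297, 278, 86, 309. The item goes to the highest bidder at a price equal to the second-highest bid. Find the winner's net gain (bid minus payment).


Step 1: Sort bids in descending order: 354, 309, 297, 278, 265, 112, 86
Step 2: The winning bid is the highest: 354
Step 3: The payment equals the second-highest bid: 309
Step 4: Surplus = winner's bid - payment = 354 - 309 = 45

45


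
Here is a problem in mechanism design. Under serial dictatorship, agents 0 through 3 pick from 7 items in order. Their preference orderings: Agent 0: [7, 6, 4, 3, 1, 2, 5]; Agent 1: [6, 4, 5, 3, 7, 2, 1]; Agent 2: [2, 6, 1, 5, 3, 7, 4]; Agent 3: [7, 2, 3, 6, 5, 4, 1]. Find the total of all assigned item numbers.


Step 1: Agent 0 picks item 7
Step 2: Agent 1 picks item 6
Step 3: Agent 2 picks item 2
Step 4: Agent 3 picks item 3
Step 5: Sum = 7 + 6 + 2 + 3 = 18

18


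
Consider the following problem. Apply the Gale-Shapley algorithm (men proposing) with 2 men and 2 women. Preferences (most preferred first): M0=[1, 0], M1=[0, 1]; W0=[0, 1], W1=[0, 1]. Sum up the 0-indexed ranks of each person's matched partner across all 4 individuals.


Step 1: Run Gale-Shapley (men propose, women hold best offer):
  M0 proposes to W1; she accepts
  M1 proposes to W0; she accepts
Step 2: Final matching: W0-M1, W1-M0
Step 3: 0-indexed ranks (man's rank of his match, then woman's): 0 + 1 + 0 + 0
Step 4: Total rank sum = 1

1


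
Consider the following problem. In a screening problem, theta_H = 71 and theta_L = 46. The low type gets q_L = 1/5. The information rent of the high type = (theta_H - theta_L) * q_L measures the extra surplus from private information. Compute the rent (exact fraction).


Step 1: theta_H - theta_L = 71 - 46 = 25
Step 2: Information rent = (theta_H - theta_L) * q_L
Step 3: = 25 * 1/5
Step 4: = 5

5


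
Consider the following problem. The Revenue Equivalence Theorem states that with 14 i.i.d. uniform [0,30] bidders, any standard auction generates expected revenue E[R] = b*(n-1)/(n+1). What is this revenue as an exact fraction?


Step 1: By Revenue Equivalence, expected revenue = b*(n-1)/(n+1)
Step 2: Substituting n = 14, b = 30
Step 3: Revenue = 30*(14-1)/(14+1) = 30*13/15
Step 4: Revenue = 390/15 = 26

26


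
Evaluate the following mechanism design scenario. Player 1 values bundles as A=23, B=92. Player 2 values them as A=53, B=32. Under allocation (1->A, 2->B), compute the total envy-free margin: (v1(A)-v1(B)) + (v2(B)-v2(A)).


Step 1: Player 1's margin = v1(A) - v1(B) = 23 - 92 = -69
Step 2: Player 2's margin = v2(B) - v2(A) = 32 - 53 = -21
Step 3: Total margin = -69 + -21 = -90

-90


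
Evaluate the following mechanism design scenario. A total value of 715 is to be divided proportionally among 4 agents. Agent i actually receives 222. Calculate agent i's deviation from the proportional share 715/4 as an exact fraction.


Step 1: Proportional share = 715/4
Step 2: Agent's actual allocation = 222
Step 3: Excess = 222 - 715/4 = 173/4

173/4


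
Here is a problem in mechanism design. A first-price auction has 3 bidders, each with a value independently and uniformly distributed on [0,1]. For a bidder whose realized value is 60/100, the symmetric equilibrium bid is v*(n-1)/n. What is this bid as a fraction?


Step 1: The symmetric BNE bidding function is b(v) = v * (n-1) / n
Step 2: Substitute v = 3/5 and n = 3
Step 3: b = 3/5 * 2/3
Step 4: b = 2/5

2/5


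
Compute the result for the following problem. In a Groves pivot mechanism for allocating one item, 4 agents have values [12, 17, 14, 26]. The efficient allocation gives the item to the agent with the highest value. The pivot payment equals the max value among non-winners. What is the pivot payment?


Step 1: The efficient winner is agent 3 with value 26
Step 2: Other agents' values: [12, 17, 14]
Step 3: Pivot payment = max(others) = 17
Step 4: The winner pays 17

17


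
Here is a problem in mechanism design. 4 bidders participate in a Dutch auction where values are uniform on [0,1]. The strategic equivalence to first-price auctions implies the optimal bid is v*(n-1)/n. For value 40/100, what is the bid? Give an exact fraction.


Step 1: Dutch auctions are strategically equivalent to first-price auctions
Step 2: The equilibrium bid is b(v) = v*(n-1)/n
Step 3: b = 2/5 * 3/4
Step 4: b = 3/10

3/10


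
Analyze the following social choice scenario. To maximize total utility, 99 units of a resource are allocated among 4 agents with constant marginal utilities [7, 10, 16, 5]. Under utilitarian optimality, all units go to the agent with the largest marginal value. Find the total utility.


Step 1: The marginal utilities are [7, 10, 16, 5]
Step 2: The highest marginal utility is 16
Step 3: All 99 units go to that agent
Step 4: Total utility = 16 * 99 = 1584

1584


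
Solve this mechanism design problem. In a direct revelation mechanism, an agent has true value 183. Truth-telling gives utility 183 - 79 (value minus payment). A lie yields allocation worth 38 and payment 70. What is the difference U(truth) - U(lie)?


Step 1: U(truth) = value - payment = 183 - 79 = 104
Step 2: U(lie) = allocation - payment = 38 - 70 = -32
Step 3: IC gap = 104 - (-32) = 136

136


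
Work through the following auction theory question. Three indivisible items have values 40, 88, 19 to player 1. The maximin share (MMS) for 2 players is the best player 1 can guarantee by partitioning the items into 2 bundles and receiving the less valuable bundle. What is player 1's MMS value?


Step 1: Item values = 40, 88, 19
Step 2: Enumerate all 2-bundle partitions and take the smaller bundle:
  Partition 1: {40} vs {88,19} -> bundles 40, 107; min = 40
  Partition 2: {88} vs {40,19} -> bundles 88, 59; min = 59
  Partition 3: {19} vs {40,88} -> bundles 19, 128; min = 19
Step 3: MMS = max(40, 59, 19) = 59

59


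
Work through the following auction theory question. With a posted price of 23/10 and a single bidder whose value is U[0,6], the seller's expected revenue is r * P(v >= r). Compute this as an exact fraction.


Step 1: Posted price r = 23/10, value support [0,6]
Step 2: P(v >= r) = (6 - 23/10)/6 = 37/60
Step 3: Expected revenue = r * P(v >= r) = 23/10 * 37/60
Step 4: Revenue = 851/600

851/600


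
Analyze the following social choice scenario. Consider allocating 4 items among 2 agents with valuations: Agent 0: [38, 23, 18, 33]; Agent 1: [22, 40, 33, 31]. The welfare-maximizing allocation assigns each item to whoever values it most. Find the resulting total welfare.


Step 1: For each item, find the maximum value among all agents.
Step 2: Item 0 -> Agent 0 (value 38)
Step 3: Item 1 -> Agent 1 (value 40)
Step 4: Item 2 -> Agent 1 (value 33)
Step 5: Item 3 -> Agent 0 (value 33)
Step 6: Total welfare = 38 + 40 + 33 + 33 = 144

144


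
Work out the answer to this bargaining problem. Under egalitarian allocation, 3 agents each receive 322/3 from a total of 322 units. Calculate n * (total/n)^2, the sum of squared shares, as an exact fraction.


Step 1: Each agent's share = 322/3
Step 2: Square of each share = (322/3)^2 = 103684/9
Step 3: Sum of squares = 3 * 103684/9 = 103684/3

103684/3


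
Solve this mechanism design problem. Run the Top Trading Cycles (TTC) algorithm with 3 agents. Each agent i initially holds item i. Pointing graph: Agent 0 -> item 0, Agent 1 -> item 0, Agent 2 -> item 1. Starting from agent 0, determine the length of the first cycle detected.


Step 1: Trace the pointer graph from agent 0: 0 -> 0
Step 2: A cycle is detected when we revisit agent 0
Step 3: The cycle is: 0 -> 0
Step 4: Cycle length = 1

1


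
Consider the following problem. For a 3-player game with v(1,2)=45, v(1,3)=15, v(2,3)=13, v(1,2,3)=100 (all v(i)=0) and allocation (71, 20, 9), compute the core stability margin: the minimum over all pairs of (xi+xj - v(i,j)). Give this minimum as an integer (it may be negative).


Step 1: Slack for coalition (1,2): x1+x2 - v12 = 91 - 45 = 46
Step 2: Slack for coalition (1,3): x1+x3 - v13 = 80 - 15 = 65
Step 3: Slack for coalition (2,3): x2+x3 - v23 = 29 - 13 = 16
Step 4: Minimum slack = min(46, 65, 16) = 16, attained by (2,3); no pair can gain by deviating, so the allocation is in the core

16


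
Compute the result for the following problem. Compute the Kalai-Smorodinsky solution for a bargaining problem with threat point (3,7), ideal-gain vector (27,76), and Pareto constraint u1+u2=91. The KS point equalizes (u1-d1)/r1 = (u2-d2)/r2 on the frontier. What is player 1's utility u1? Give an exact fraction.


Step 1: At the KS point, (u1-d1)/r1 = (u2-d2)/r2 = t and u1+u2 = 91
Step 2: u1 = d1 + r1*t and u2 = d2 + r2*t, so (d1 + r1*t) + (d2 + r2*t) = 91
Step 3: t = (91 - 3 - 7)/(27 + 76) = 81/103
Step 4: u1 = d1 + r1*t = 3 + 27 * 81/103 = 2496/103
Step 5: (Check: u2 = d2 + r2*t = 6877/103; u1+u2 = 2496/103 + 6877/103 = 91, on the frontier.)

2496/103


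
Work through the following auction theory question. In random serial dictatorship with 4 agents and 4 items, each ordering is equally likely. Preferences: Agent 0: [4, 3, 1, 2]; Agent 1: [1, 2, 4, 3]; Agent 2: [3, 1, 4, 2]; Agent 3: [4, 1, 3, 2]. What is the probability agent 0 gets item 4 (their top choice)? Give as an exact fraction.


Step 1: Agent 0 wants item 4
Step 2: There are 24 possible orderings of agents
Step 3: In 12 orderings, agent 0 gets item 4
Step 4: Probability = 12/24 = 1/2

1/2


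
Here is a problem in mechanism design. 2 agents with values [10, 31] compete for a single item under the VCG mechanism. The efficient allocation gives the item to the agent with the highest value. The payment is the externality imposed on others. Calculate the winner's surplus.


Step 1: The winner is the agent with the highest value: agent 1 with value 31
Step 2: Values of other agents: [10]
Step 3: VCG payment = max of others' values = 10
Step 4: Surplus = 31 - 10 = 21

21


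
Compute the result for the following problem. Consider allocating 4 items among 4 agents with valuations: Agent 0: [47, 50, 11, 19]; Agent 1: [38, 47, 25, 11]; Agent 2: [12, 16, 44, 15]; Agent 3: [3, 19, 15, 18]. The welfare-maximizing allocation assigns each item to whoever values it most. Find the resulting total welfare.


Step 1: For each item, find the maximum value among all agents.
Step 2: Item 0 -> Agent 0 (value 47)
Step 3: Item 1 -> Agent 0 (value 50)
Step 4: Item 2 -> Agent 2 (value 44)
Step 5: Item 3 -> Agent 0 (value 19)
Step 6: Total welfare = 47 + 50 + 44 + 19 = 160

160


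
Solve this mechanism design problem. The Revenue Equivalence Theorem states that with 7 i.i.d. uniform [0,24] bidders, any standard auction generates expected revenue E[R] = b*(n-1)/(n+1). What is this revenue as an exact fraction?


Step 1: By Revenue Equivalence, expected revenue = b*(n-1)/(n+1)
Step 2: Substituting n = 7, b = 24
Step 3: Revenue = 24*(7-1)/(7+1) = 24*6/8
Step 4: Revenue = 144/8 = 18

18


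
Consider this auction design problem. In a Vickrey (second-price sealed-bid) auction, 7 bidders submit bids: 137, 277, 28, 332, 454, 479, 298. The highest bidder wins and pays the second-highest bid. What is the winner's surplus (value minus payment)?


Step 1: Sort bids in descending order: 479, 454, 332, 298, 277, 137, 28
Step 2: The winning bid is the highest: 479
Step 3: The payment equals the second-highest bid: 454
Step 4: Surplus = winner's bid - payment = 479 - 454 = 25

25


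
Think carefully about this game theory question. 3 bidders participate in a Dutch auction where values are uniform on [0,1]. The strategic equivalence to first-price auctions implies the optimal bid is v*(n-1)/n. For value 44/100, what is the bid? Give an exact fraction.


Step 1: Dutch auctions are strategically equivalent to first-price auctions
Step 2: The equilibrium bid is b(v) = v*(n-1)/n
Step 3: b = 11/25 * 2/3
Step 4: b = 22/75

22/75


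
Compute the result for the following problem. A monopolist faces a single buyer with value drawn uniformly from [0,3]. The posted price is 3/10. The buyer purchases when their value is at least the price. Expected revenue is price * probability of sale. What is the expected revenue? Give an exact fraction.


Step 1: Posted price r = 3/10, value support [0,3]
Step 2: P(v >= r) = (3 - 3/10)/3 = 9/10
Step 3: Expected revenue = r * P(v >= r) = 3/10 * 9/10
Step 4: Revenue = 27/100

27/100


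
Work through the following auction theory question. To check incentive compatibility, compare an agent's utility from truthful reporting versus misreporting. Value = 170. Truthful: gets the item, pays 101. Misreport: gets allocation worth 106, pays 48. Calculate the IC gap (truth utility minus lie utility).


Step 1: U(truth) = value - payment = 170 - 101 = 69
Step 2: U(lie) = allocation - payment = 106 - 48 = 58
Step 3: IC gap = 69 - 58 = 11

11


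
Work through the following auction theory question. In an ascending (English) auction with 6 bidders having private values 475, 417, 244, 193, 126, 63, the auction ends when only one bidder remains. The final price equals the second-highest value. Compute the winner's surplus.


Step 1: Identify the highest value: 475
Step 2: Identify the second-highest value: 417
Step 3: The final price = second-highest value = 417
Step 4: Surplus = 475 - 417 = 58

58


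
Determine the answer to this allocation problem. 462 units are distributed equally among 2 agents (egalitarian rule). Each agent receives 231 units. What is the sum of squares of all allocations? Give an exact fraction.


Step 1: Each agent's share = 462/2 = 231
Step 2: Square of each share = (231)^2 = 53361
Step 3: Sum of squares = 2 * 53361 = 106722

106722


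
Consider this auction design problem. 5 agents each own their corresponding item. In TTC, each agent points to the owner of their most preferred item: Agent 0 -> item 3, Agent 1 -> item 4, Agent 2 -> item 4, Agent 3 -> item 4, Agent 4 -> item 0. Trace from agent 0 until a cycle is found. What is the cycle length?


Step 1: Trace the pointer graph from agent 0: 0 -> 3 -> 4 -> 0
Step 2: A cycle is detected when we revisit agent 0
Step 3: The cycle is: 0 -> 3 -> 4 -> 0
Step 4: Cycle length = 3

3


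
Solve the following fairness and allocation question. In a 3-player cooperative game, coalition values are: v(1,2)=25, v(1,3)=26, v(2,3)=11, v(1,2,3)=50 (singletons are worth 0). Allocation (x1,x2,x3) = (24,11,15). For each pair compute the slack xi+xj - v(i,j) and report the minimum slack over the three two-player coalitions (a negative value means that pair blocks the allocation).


Step 1: Slack for coalition (1,2): x1+x2 - v12 = 35 - 25 = 10
Step 2: Slack for coalition (1,3): x1+x3 - v13 = 39 - 26 = 13
Step 3: Slack for coalition (2,3): x2+x3 - v23 = 26 - 11 = 15
Step 4: Minimum slack = min(10, 13, 15) = 10, attained by (1,2); no pair can gain by deviating, so the allocation is in the core

10


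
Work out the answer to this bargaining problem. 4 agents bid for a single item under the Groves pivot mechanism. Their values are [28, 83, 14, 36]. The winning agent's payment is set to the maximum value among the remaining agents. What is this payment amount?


Step 1: The efficient winner is agent 1 with value 83
Step 2: Other agents' values: [28, 14, 36]
Step 3: Pivot payment = max(others) = 36
Step 4: The winner pays 36

36


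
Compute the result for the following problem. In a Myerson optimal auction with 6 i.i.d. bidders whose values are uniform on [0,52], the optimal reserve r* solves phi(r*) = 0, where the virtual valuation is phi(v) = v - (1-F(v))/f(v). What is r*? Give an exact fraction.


Step 1: For U[0,52], F(v) = v/52 and f(v) = 1/52
Step 2: phi(v) = v - (1 - v/52)/(1/52) = v - (52 - v) = 2v - 52
Step 3: Set phi(r*) = 0: 2r* - 52 = 0
Step 4: r* = 52/2 = 26 (the number of bidders n = 6 does not enter)

26


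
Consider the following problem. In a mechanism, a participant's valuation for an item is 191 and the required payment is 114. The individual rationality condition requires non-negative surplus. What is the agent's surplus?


Step 1: Surplus = value - payment = 191 - 114 = 77
Step 2: IR is satisfied (surplus >= 0)

77


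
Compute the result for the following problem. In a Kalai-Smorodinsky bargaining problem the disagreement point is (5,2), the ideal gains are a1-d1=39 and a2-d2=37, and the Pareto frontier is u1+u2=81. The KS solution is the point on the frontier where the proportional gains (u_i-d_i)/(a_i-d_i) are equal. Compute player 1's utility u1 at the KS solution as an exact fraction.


Step 1: At the KS point, (u1-d1)/r1 = (u2-d2)/r2 = t and u1+u2 = 81
Step 2: u1 = d1 + r1*t and u2 = d2 + r2*t, so (d1 + r1*t) + (d2 + r2*t) = 81
Step 3: t = (81 - 5 - 2)/(39 + 37) = 74/76 = 37/38
Step 4: u1 = d1 + r1*t = 5 + 39 * 37/38 = 1633/38
Step 5: (Check: u2 = d2 + r2*t = 1445/38; u1+u2 = 1633/38 + 1445/38 = 81, on the frontier.)

1633/38


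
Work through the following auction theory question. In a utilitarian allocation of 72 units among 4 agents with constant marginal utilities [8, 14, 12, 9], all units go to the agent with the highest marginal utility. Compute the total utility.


Step 1: The marginal utilities are [8, 14, 12, 9]
Step 2: The highest marginal utility is 14
Step 3: All 72 units go to that agent
Step 4: Total utility = 14 * 72 = 1008

1008


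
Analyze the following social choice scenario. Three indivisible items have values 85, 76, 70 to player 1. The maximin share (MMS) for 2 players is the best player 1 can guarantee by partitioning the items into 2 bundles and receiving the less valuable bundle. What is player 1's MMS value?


Step 1: Item values = 85, 76, 70
Step 2: Enumerate all 2-bundle partitions and take the smaller bundle:
  Partition 1: {85} vs {76,70} -> bundles 85, 146; min = 85
  Partition 2: {76} vs {85,70} -> bundles 76, 155; min = 76
  Partition 3: {70} vs {85,76} -> bundles 70, 161; min = 70
Step 3: MMS = max(85, 76, 70) = 85

85


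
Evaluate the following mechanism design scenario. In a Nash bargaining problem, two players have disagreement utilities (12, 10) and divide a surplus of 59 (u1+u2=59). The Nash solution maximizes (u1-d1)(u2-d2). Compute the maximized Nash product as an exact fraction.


Step 1: The Nash solution splits surplus symmetrically above the disagreement point
Step 2: u1 = (total + d1 - d2)/2 = (59 + 12 - 10)/2 = 61/2
Step 3: u2 = (total - d1 + d2)/2 = (59 - 12 + 10)/2 = 57/2
Step 4: Nash product = (61/2 - 12) * (57/2 - 10)
Step 5: = 37/2 * 37/2 = 1369/4

1369/4


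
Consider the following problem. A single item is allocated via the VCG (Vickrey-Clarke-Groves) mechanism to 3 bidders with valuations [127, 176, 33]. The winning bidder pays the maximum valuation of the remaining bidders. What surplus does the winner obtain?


Step 1: The winner is the agent with the highest value: agent 1 with value 176
Step 2: Values of other agents: [127, 33]
Step 3: VCG payment = max of others' values = 127
Step 4: Surplus = 176 - 127 = 49

49


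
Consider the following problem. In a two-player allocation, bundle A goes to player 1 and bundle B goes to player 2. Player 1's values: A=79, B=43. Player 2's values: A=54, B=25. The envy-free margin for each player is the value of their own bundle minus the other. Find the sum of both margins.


Step 1: Player 1's margin = v1(A) - v1(B) = 79 - 43 = 36
Step 2: Player 2's margin = v2(B) - v2(A) = 25 - 54 = -29
Step 3: Total margin = 36 + -29 = 7

7


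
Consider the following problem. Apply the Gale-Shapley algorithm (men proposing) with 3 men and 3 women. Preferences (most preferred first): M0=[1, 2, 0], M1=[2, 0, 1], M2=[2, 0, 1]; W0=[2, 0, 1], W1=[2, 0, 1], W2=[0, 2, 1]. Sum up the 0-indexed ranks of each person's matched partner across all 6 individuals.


Step 1: Run Gale-Shapley (men propose, women hold best offer):
  M0 proposes to W1; she accepts
  M1 proposes to W2; she accepts
  M2 proposes to W2; she switches from M1
  M1 proposes to W0; she accepts
Step 2: Final matching: W0-M1, W1-M0, W2-M2
Step 3: 0-indexed ranks (man's rank of his match, then woman's): 1 + 2 + 0 + 1 + 0 + 1
Step 4: Total rank sum = 5

5


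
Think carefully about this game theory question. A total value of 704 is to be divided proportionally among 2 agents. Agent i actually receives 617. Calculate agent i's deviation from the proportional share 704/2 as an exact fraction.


Step 1: Proportional share = 704/2 = 352
Step 2: Agent's actual allocation = 617
Step 3: Excess = 617 - 352 = 265

265


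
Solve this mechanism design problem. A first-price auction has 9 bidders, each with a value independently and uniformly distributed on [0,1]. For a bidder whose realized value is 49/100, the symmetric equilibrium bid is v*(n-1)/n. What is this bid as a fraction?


Step 1: The symmetric BNE bidding function is b(v) = v * (n-1) / n
Step 2: Substitute v = 49/100 and n = 9
Step 3: b = 49/100 * 8/9
Step 4: b = 98/225

98/225


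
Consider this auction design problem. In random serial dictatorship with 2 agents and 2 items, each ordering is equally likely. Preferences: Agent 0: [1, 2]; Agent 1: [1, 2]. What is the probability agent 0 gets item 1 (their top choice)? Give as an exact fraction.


Step 1: Agent 0 wants item 1
Step 2: There are 2 possible orderings of agents
Step 3: In 1 orderings, agent 0 gets item 1
Step 4: Probability = 1/2

1/2


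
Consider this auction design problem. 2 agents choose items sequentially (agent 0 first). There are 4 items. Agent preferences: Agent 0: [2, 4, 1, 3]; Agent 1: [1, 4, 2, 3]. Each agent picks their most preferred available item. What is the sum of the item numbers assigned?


Step 1: Agent 0 picks item 2
Step 2: Agent 1 picks item 1
Step 3: Sum = 2 + 1 = 3

3


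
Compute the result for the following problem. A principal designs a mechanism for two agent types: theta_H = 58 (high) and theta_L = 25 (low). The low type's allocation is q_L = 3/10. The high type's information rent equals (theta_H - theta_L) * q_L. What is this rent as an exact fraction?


Step 1: theta_H - theta_L = 58 - 25 = 33
Step 2: Information rent = (theta_H - theta_L) * q_L
Step 3: = 33 * 3/10
Step 4: = 99/10

99/10


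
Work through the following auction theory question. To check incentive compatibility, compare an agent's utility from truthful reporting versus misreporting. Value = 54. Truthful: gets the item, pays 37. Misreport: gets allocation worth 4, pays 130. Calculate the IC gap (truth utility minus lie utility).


Step 1: U(truth) = value - payment = 54 - 37 = 17
Step 2: U(lie) = allocation - payment = 4 - 130 = -126
Step 3: IC gap = 17 - (-126) = 143

143


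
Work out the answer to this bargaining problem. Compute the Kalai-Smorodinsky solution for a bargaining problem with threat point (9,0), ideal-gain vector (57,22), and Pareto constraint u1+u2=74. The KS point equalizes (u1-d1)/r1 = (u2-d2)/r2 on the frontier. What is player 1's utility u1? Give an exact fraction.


Step 1: At the KS point, (u1-d1)/r1 = (u2-d2)/r2 = t and u1+u2 = 74
Step 2: u1 = d1 + r1*t and u2 = d2 + r2*t, so (d1 + r1*t) + (d2 + r2*t) = 74
Step 3: t = (74 - 9 - 0)/(57 + 22) = 65/79
Step 4: u1 = d1 + r1*t = 9 + 57 * 65/79 = 4416/79
Step 5: (Check: u2 = d2 + r2*t = 1430/79; u1+u2 = 4416/79 + 1430/79 = 74, on the frontier.)

4416/79


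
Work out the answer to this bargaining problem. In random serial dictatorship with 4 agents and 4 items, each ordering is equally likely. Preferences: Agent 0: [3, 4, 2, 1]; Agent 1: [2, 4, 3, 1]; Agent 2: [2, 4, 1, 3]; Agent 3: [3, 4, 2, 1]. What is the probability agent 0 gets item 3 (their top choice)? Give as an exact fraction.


Step 1: Agent 0 wants item 3
Step 2: There are 24 possible orderings of agents
Step 3: In 12 orderings, agent 0 gets item 3
Step 4: Probability = 12/24 = 1/2

1/2


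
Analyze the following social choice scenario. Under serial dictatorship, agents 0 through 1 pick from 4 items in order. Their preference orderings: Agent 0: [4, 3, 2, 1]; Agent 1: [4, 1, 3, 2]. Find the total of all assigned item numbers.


Step 1: Agent 0 picks item 4
Step 2: Agent 1 picks item 1
Step 3: Sum = 4 + 1 = 5

5


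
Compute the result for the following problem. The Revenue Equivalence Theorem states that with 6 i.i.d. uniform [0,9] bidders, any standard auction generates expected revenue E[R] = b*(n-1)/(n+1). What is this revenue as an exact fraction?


Step 1: By Revenue Equivalence, expected revenue = b*(n-1)/(n+1)
Step 2: Substituting n = 6, b = 9
Step 3: Revenue = 9*(6-1)/(6+1) = 9*5/7
Step 4: Revenue = 45/7

45/7


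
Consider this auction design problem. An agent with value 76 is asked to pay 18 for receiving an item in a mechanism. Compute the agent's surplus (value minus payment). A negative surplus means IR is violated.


Step 1: Surplus = value - payment = 76 - 18 = 58
Step 2: IR is satisfied (surplus >= 0)

58


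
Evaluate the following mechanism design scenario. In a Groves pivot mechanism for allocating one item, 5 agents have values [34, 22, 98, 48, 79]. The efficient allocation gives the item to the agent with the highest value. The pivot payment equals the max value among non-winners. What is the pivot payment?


Step 1: The efficient winner is agent 2 with value 98
Step 2: Other agents' values: [34, 22, 48, 79]
Step 3: Pivot payment = max(others) = 79
Step 4: The winner pays 79

79


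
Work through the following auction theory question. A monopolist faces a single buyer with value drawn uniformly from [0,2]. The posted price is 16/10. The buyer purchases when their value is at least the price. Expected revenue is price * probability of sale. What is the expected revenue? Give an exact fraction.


Step 1: Posted price r = 8/5, value support [0,2]
Step 2: P(v >= r) = (2 - 8/5)/2 = 1/5
Step 3: Expected revenue = r * P(v >= r) = 8/5 * 1/5
Step 4: Revenue = 8/25

8/25


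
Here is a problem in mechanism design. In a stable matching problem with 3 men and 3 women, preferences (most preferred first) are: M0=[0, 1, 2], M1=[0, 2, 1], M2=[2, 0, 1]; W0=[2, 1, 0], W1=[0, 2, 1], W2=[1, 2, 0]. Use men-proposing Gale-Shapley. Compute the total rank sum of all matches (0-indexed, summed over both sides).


Step 1: Run Gale-Shapley (men propose, women hold best offer):
  M0 proposes to W0; she accepts
  M1 proposes to W0; she switches from M0
  M2 proposes to W2; she accepts
  M0 proposes to W1; she accepts
Step 2: Final matching: W0-M1, W1-M0, W2-M2
Step 3: 0-indexed ranks (man's rank of his match, then woman's): 0 + 1 + 1 + 0 + 0 + 1
Step 4: Total rank sum = 3

3


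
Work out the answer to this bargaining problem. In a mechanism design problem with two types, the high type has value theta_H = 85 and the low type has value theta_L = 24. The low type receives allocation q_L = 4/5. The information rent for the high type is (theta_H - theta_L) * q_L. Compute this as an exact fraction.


Step 1: theta_H - theta_L = 85 - 24 = 61
Step 2: Information rent = (theta_H - theta_L) * q_L
Step 3: = 61 * 4/5
Step 4: = 244/5

244/5


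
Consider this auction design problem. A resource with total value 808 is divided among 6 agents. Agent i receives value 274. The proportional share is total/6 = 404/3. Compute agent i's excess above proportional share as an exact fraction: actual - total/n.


Step 1: Proportional share = 808/6 = 404/3
Step 2: Agent's actual allocation = 274
Step 3: Excess = 274 - 404/3 = 418/3

418/3


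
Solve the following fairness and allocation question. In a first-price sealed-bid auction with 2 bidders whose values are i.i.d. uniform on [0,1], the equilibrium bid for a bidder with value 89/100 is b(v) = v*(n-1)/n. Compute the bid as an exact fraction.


Step 1: The symmetric BNE bidding function is b(v) = v * (n-1) / n
Step 2: Substitute v = 89/100 and n = 2
Step 3: b = 89/100 * 1/2
Step 4: b = 89/200

89/200


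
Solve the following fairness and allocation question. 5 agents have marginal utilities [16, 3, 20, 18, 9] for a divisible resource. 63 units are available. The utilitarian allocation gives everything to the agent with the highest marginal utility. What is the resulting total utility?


Step 1: The marginal utilities are [16, 3, 20, 18, 9]
Step 2: The highest marginal utility is 20
Step 3: All 63 units go to that agent
Step 4: Total utility = 20 * 63 = 1260

1260


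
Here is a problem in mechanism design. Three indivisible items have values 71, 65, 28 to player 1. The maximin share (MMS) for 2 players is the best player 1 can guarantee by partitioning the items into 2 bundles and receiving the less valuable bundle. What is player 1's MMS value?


Step 1: Item values = 71, 65, 28
Step 2: Enumerate all 2-bundle partitions and take the smaller bundle:
  Partition 1: {71} vs {65,28} -> bundles 71, 93; min = 71
  Partition 2: {65} vs {71,28} -> bundles 65, 99; min = 65
  Partition 3: {28} vs {71,65} -> bundles 28, 136; min = 28
Step 3: MMS = max(71, 65, 28) = 71

71


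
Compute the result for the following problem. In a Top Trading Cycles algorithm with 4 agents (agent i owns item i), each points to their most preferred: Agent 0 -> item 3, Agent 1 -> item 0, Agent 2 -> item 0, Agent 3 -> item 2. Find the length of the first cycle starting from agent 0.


Step 1: Trace the pointer graph from agent 0: 0 -> 3 -> 2 -> 0
Step 2: A cycle is detected when we revisit agent 0
Step 3: The cycle is: 0 -> 3 -> 2 -> 0
Step 4: Cycle length = 3

3


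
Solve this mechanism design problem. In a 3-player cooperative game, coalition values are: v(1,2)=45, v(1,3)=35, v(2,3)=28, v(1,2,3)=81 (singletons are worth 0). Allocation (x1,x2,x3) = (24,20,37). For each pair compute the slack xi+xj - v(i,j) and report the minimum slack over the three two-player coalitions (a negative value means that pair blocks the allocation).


Step 1: Slack for coalition (1,2): x1+x2 - v12 = 44 - 45 = -1
Step 2: Slack for coalition (1,3): x1+x3 - v13 = 61 - 35 = 26
Step 3: Slack for coalition (2,3): x2+x3 - v23 = 57 - 28 = 29
Step 4: Minimum slack = min(-1, 26, 29) = -1, attained by (1,2); coalition (1,2) can block (slack < 0), so the allocation is not in the core

-1


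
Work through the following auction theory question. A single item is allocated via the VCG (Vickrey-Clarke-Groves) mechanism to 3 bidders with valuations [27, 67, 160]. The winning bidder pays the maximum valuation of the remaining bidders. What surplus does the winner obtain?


Step 1: The winner is the agent with the highest value: agent 2 with value 160
Step 2: Values of other agents: [27, 67]
Step 3: VCG payment = max of others' values = 67
Step 4: Surplus = 160 - 67 = 93

93


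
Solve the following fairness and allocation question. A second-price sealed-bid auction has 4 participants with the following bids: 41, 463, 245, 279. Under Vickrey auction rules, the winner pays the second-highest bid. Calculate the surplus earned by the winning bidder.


Step 1: Sort bids in descending order: 463, 279, 245, 41
Step 2: The winning bid is the highest: 463
Step 3: The payment equals the second-highest bid: 279
Step 4: Surplus = winner's bid - payment = 463 - 279 = 184

184


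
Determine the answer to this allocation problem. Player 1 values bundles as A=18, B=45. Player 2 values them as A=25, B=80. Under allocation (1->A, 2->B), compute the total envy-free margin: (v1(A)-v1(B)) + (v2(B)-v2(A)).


Step 1: Player 1's margin = v1(A) - v1(B) = 18 - 45 = -27
Step 2: Player 2's margin = v2(B) - v2(A) = 80 - 25 = 55
Step 3: Total margin = -27 + 55 = 28

28


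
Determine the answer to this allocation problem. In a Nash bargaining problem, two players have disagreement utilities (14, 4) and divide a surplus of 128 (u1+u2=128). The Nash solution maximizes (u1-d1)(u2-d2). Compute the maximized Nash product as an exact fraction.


Step 1: The Nash solution splits surplus symmetrically above the disagreement point
Step 2: u1 = (total + d1 - d2)/2 = (128 + 14 - 4)/2 = 69
Step 3: u2 = (total - d1 + d2)/2 = (128 - 14 + 4)/2 = 59
Step 4: Nash product = (69 - 14) * (59 - 4)
Step 5: = 55 * 55 = 3025

3025


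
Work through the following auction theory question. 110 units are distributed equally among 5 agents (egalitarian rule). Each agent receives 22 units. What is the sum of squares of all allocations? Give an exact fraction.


Step 1: Each agent's share = 110/5 = 22
Step 2: Square of each share = (22)^2 = 484
Step 3: Sum of squares = 5 * 484 = 2420

2420


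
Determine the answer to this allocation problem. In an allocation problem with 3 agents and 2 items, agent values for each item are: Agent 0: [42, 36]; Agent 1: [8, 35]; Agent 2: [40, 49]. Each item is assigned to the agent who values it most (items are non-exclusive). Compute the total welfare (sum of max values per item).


Step 1: For each item, find the maximum value among all agents.
Step 2: Item 0 -> Agent 0 (value 42)
Step 3: Item 1 -> Agent 2 (value 49)
Step 4: Total welfare = 42 + 49 = 91

91


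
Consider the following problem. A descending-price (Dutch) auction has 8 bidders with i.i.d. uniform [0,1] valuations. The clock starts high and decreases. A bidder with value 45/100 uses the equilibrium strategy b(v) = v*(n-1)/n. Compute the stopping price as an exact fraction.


Step 1: Dutch auctions are strategically equivalent to first-price auctions
Step 2: The equilibrium bid is b(v) = v*(n-1)/n
Step 3: b = 9/20 * 7/8
Step 4: b = 63/160

63/160


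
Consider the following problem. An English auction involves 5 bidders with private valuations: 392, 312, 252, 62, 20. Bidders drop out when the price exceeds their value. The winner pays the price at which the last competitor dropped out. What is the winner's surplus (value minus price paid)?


Step 1: Identify the highest value: 392
Step 2: Identify the second-highest value: 312
Step 3: The final price = second-highest value = 312
Step 4: Surplus = 392 - 312 = 80

80


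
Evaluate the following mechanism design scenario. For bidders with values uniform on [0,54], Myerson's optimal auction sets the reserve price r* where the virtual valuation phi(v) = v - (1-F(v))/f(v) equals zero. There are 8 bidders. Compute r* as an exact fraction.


Step 1: For U[0,54], F(v) = v/54 and f(v) = 1/54
Step 2: phi(v) = v - (1 - v/54)/(1/54) = v - (54 - v) = 2v - 54
Step 3: Set phi(r*) = 0: 2r* - 54 = 0
Step 4: r* = 54/2 = 27 (the number of bidders n = 8 does not enter)

27


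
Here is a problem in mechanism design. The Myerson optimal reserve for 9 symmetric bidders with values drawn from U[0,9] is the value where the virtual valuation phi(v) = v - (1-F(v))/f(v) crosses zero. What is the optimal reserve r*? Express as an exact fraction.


Step 1: For U[0,9], F(v) = v/9 and f(v) = 1/9
Step 2: phi(v) = v - (1 - v/9)/(1/9) = v - (9 - v) = 2v - 9
Step 3: Set phi(r*) = 0: 2r* - 9 = 0
Step 4: r* = 9/2 (the number of bidders n = 9 does not enter)

9/2


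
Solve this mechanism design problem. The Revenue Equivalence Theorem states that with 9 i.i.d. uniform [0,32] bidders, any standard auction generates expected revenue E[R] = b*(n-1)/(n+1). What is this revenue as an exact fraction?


Step 1: By Revenue Equivalence, expected revenue = b*(n-1)/(n+1)
Step 2: Substituting n = 9, b = 32
Step 3: Revenue = 32*(9-1)/(9+1) = 32*8/10
Step 4: Revenue = 256/10 = 128/5

128/5


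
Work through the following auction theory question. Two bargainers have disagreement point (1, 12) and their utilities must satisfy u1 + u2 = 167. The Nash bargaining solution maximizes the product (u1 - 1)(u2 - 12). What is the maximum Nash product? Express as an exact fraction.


Step 1: The Nash solution splits surplus symmetrically above the disagreement point
Step 2: u1 = (total + d1 - d2)/2 = (167 + 1 - 12)/2 = 78
Step 3: u2 = (total - d1 + d2)/2 = (167 - 1 + 12)/2 = 89
Step 4: Nash product = (78 - 1) * (89 - 12)
Step 5: = 77 * 77 = 5929

5929


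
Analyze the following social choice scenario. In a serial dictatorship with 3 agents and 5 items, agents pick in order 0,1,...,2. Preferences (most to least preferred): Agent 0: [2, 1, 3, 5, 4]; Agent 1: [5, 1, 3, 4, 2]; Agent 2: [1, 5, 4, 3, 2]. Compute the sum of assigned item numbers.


Step 1: Agent 0 picks item 2
Step 2: Agent 1 picks item 5
Step 3: Agent 2 picks item 1
Step 4: Sum = 2 + 5 + 1 = 8

8


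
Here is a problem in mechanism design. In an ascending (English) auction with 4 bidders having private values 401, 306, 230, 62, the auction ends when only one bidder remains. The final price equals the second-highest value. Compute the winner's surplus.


Step 1: Identify the highest value: 401
Step 2: Identify the second-highest value: 306
Step 3: The final price = second-highest value = 306
Step 4: Surplus = 401 - 306 = 95

95


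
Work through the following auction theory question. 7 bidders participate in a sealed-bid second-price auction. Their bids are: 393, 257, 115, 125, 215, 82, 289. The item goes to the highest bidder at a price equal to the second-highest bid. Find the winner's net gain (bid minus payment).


Step 1: Sort bids in descending order: 393, 289, 257, 215, 125, 115, 82
Step 2: The winning bid is the highest: 393
Step 3: The payment equals the second-highest bid: 289
Step 4: Surplus = winner's bid - payment = 393 - 289 = 104

104


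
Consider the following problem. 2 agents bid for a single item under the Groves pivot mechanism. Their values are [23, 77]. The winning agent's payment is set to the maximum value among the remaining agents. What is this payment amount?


Step 1: The efficient winner is agent 1 with value 77
Step 2: Other agents' values: [23]
Step 3: Pivot payment = max(others) = 23
Step 4: The winner pays 23

23
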